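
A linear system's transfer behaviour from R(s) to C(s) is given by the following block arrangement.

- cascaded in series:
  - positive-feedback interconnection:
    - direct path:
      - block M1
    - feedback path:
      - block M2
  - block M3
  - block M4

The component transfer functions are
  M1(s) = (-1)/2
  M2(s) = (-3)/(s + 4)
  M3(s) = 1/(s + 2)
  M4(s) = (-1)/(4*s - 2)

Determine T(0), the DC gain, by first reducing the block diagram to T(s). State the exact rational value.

The answer is -1/5.

Reasoning:
1. reduce the feedback loop with forward M1 and return M2, giving (-s - 4)/(2*s + 5)
2. reduce the series chain [M1/(1-M1*M2)], M3, M4, giving (s + 4)/(8*s^3 + 32*s^2 + 22*s - 20)
DC gain: substitute s = 0 into T(s) from step 2: T(0) = 4/(-20) = -1/5.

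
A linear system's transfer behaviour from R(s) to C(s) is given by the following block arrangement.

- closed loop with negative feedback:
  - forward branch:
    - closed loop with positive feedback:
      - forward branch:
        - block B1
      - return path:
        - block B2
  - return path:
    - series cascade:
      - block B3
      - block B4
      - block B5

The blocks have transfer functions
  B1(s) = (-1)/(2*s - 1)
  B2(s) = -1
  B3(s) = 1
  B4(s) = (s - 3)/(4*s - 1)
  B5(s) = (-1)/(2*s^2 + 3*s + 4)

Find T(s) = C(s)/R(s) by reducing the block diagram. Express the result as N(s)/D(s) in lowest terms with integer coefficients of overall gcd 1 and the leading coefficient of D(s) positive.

Answer: (-8*s^3 - 10*s^2 - 13*s + 4)/(16*s^4 + 4*s^3 + 6*s^2 - 33*s + 5)

Working:
(1) apply the feedback formula to B1, B2 -> (-1)/(2*s - 2)
(2) cascade B3, B4, B5 -> (3 - s)/(8*s^3 + 10*s^2 + 13*s - 4)
(3) apply the feedback formula to [B1/(1-B1*B2)], (B3*B4*B5), which is the overall transfer function T(s) = C(s)/R(s) in lowest terms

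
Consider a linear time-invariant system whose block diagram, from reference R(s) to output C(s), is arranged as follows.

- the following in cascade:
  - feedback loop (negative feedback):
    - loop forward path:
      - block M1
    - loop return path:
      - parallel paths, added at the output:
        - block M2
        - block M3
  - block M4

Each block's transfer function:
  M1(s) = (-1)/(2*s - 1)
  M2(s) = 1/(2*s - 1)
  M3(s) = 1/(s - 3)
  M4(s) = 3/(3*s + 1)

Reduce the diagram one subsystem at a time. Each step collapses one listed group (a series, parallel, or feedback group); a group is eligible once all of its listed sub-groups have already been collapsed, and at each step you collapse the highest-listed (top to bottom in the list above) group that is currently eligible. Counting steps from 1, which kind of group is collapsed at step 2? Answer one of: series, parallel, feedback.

Answer: feedback

Working:
(1) sum the parallel branches M2, M3
(2) apply the feedback formula to M1, (M2+M3)
(3) multiply [M1/(1+M1*(M2+M3))], M4 (series)
The group at step 2 is a feedback group.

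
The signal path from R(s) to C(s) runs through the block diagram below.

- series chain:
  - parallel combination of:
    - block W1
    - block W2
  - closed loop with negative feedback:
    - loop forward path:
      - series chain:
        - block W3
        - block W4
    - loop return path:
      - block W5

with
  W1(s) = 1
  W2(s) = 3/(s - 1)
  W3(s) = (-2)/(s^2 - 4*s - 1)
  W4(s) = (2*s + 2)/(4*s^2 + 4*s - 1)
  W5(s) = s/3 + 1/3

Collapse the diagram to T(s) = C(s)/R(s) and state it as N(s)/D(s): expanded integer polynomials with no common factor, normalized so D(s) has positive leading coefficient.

Step 1: parallel reduction of W1, W2; result (s + 2)/(s - 1)
Step 2: series reduction of W3, W4; result (-4*s - 4)/(4*s^4 - 12*s^3 - 21*s^2 + 1)
Step 3: collapse the loop ((W3*W4) forward, W5 return); result (-12*s - 12)/(12*s^4 - 36*s^3 - 67*s^2 - 8*s - 1)
Step 4: multiply (W1+W2), [(W3*W4)/(1+(W3*W4)*W5)] (series) - this is the overall T(s), already in the required normalized form

Therefore the answer is (-12*s^2 - 36*s - 24)/(12*s^5 - 48*s^4 - 31*s^3 + 59*s^2 + 7*s + 1).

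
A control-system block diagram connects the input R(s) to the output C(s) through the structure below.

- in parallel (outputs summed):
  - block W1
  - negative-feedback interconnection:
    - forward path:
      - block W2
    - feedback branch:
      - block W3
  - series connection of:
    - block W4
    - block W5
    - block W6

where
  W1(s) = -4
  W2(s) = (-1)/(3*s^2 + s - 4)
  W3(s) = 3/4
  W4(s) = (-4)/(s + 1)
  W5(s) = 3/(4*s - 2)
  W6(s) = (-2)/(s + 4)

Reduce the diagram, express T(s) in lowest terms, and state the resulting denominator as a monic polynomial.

(1) close the feedback loop around W2, W3, giving (-4)/(12*s^2 + 4*s - 19)
(2) cascade W4, W5, W6, giving 12/(2*s^3 + 9*s^2 + 3*s - 4)
(3) combine W1, [W2/(1+W2*W3)], (W4*W5*W6) in parallel, giving (-96*s^5 - 464*s^4 - 144*s^3 + 936*s^2 + 328*s - 516)/(24*s^5 + 116*s^4 + 34*s^3 - 207*s^2 - 73*s + 76)
Step 3 gives the fully reduced T(s), with no common factor left to cancel. The denominator's leading coefficient is 24, so divide each of its coefficients by 24 to get the monic form.

Therefore the answer is s^5 + 29*s^4/6 + 17*s^3/12 - 69*s^2/8 - 73*s/24 + 19/6.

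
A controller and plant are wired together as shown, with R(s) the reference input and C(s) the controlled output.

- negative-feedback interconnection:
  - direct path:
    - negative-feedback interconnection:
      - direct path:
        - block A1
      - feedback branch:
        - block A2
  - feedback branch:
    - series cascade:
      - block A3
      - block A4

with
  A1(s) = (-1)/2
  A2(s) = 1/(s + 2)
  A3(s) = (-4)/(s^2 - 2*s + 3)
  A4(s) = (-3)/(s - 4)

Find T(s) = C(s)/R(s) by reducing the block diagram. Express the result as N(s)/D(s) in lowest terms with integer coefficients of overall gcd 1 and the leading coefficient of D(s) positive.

Step 1: feedback reduction of A1, A2 -> (-s - 2)/(2*s + 3)
Step 2: combine A3, A4 in series -> 12/(s^3 - 6*s^2 + 11*s - 12)
Step 3: apply the feedback formula to [A1/(1+A1*A2)], (A3*A4) - this is the overall T(s), already in the required normalized form

Hence the answer: (-s^4 + 4*s^3 + s^2 - 10*s + 24)/(2*s^4 - 9*s^3 + 4*s^2 - 3*s - 60)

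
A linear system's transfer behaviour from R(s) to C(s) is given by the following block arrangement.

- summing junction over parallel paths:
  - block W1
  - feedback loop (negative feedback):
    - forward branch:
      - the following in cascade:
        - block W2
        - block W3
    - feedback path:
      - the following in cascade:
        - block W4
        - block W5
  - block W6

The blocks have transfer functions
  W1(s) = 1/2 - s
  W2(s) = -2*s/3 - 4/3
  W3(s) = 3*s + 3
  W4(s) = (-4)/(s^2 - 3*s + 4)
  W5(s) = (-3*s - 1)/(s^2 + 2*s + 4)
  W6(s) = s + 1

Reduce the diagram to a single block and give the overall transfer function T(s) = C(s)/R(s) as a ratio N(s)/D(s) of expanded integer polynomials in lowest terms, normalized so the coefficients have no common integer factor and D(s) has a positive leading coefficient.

Reducing step by step:

1. combine W2, W3 in series -> -2*s^2 - 6*s - 4
2. combine W4, W5 in series -> (12*s + 4)/(s^4 - s^3 + 2*s^2 - 4*s + 16)
3. feedback reduction of (W2*W3), (W4*W5) -> (-2*s^6 - 4*s^5 - 2*s^4 - 16*s^2 - 80*s - 64)/(s^4 - 25*s^3 - 78*s^2 - 76*s)
4. add W1, [(W2*W3)/(1+(W2*W3)*(W4*W5))], W6 (parallel) - this is the overall T(s), already in the required normalized form

Answer: (-4*s^6 - 8*s^5 - s^4 - 75*s^3 - 266*s^2 - 388*s - 128)/(2*s^4 - 50*s^3 - 156*s^2 - 152*s)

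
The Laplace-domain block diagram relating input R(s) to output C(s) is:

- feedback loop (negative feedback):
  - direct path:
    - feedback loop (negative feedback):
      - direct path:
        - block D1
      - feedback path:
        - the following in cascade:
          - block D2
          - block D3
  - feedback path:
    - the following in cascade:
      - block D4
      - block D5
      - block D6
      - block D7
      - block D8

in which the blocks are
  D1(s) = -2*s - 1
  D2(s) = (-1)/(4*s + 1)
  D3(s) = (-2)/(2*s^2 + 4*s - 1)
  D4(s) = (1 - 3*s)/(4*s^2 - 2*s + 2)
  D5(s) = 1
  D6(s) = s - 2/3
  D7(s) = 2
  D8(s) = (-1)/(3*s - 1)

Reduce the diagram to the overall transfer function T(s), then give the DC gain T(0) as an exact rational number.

1. combine D2, D3 in series -> 2/(8*s^3 + 18*s^2 - 1)
2. close the feedback loop around D1, (D2*D3) -> (-16*s^4 - 44*s^3 - 18*s^2 + 2*s + 1)/(8*s^3 + 18*s^2 - 4*s - 3)
3. reduce the series chain D4, D5, D6, D7, D8 -> (3*s - 2)/(6*s^2 - 3*s + 3)
4. reduce the feedback loop with forward [D1/(1+D1*(D2*D3))] and return (D4*D5*D6*D7*D8) -> (96*s^6 + 216*s^5 + 24*s^4 + 66*s^3 + 54*s^2 - 3*s - 3)/(16*s^4 + 20*s^3 - 90*s^2 + 4*s + 11)
The step-4 result is T(s). Setting s = 0: T(0) = -3/11.

Answer: -3/11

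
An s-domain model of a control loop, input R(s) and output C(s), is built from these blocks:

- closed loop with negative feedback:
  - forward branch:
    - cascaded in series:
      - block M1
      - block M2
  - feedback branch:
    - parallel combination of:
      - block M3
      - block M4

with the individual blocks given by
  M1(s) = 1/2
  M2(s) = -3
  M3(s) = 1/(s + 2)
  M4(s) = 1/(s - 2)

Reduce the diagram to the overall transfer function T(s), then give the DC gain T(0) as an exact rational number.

Step 1 - multiply M1, M2 (series), giving (-3)/2
Step 2 - combine M3, M4 in parallel, giving (2*s)/(s^2 - 4)
Step 3 - close the feedback loop around (M1*M2), (M3+M4), giving (12 - 3*s^2)/(2*s^2 - 6*s - 8)
The step-3 result is T(s). Setting s = 0: T(0) = 12/(-8) = -3/2.

Hence the answer: -3/2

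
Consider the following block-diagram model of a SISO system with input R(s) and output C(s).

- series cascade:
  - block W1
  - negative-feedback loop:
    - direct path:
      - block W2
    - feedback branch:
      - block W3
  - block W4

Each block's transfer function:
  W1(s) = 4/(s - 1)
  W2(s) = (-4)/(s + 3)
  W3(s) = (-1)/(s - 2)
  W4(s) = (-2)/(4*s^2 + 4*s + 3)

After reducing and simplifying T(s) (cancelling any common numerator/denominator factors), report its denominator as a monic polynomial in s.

Step 1: feedback reduction of W2, W3 -> (8 - 4*s)/(s^2 + s - 2)
Step 2: combine W1, [W2/(1+W2*W3)], W4 in series -> (32*s - 64)/(4*s^5 + 4*s^4 - 9*s^3 - 4*s^2 - s + 6)
That last expression is T(s), already simplified. Scaling its denominator by 1/4 (the reciprocal of the leading coefficient) yields the monic denominator.

Final answer: s^5 + s^4 - 9*s^3/4 - s^2 - s/4 + 3/2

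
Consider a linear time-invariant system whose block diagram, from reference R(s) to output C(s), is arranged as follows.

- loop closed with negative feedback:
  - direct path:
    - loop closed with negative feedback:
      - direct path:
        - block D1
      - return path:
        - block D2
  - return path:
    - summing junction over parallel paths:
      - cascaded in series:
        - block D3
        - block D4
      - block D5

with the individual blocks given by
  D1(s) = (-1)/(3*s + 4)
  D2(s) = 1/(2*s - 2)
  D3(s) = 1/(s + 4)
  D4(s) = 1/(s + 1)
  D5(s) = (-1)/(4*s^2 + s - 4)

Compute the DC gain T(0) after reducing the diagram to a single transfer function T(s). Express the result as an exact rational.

Reducing step by step:

Step 1: collapse the loop (D1 forward, D2 return): (2 - 2*s)/(6*s^2 + 2*s - 9)
Step 2: series reduction of D3, D4: 1/(s^2 + 5*s + 4)
Step 3: add (D3*D4), D5 (parallel): (3*s^2 - 4*s - 8)/(4*s^4 + 21*s^3 + 17*s^2 - 16*s - 16)
Step 4: apply the feedback formula to [D1/(1+D1*D2)], ((D3*D4)+D5): (-8*s^5 - 34*s^4 + 8*s^3 + 66*s^2 - 32)/(24*s^6 + 134*s^5 + 108*s^4 - 257*s^3 - 267*s^2 + 120*s + 128)
DC gain: substitute s = 0 into T(s) from step 4: T(0) = -32/128 = -1/4.

Answer: -1/4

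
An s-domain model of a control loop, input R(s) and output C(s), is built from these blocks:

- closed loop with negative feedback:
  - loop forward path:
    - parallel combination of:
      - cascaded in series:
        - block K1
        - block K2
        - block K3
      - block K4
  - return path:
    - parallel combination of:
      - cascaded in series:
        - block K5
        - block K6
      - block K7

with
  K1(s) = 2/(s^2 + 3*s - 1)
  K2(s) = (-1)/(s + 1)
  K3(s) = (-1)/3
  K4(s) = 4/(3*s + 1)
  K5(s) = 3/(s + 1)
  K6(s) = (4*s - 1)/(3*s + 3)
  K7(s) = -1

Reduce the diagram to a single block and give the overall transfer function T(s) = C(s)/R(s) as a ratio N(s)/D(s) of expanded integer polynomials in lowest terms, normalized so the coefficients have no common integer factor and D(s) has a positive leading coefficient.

The answer is (12*s^5 + 72*s^4 + 138*s^3 + 98*s^2 + 10*s - 10)/(9*s^6 + 45*s^5 + 93*s^4 + 138*s^3 - 5*s^2 - 89*s + 17).

Reasoning:
(1) series reduction of K1, K2, K3, giving 2/(3*s^3 + 12*s^2 + 6*s - 3)
(2) parallel reduction of (K1*K2*K3), K4, giving (12*s^3 + 48*s^2 + 30*s - 10)/(9*s^4 + 39*s^3 + 30*s^2 - 3*s - 3)
(3) multiply K5, K6 (series), giving (4*s - 1)/(s^2 + 2*s + 1)
(4) reduce the parallel group (K5*K6), K7, giving (-s^2 + 2*s - 2)/(s^2 + 2*s + 1)
(5) apply the feedback formula to ((K1*K2*K3)+K4), ((K5*K6)+K7), which is the overall transfer function T(s) = C(s)/R(s) in lowest terms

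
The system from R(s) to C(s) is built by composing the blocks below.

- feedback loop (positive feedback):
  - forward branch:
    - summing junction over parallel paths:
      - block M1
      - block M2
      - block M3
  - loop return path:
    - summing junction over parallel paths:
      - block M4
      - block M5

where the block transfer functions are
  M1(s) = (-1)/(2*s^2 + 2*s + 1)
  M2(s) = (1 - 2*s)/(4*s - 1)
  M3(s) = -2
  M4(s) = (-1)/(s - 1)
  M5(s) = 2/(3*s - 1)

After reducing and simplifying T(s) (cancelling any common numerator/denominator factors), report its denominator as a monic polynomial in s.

Answer: s^5 - 17*s^4/12 - 11*s^3/6 - 9*s^2/8 + s/12 + 1/8

Working:
(1) parallel reduction of M1, M2, M3; result (-20*s^3 - 14*s^2 - 8*s + 4)/(8*s^3 + 6*s^2 + 2*s - 1)
(2) reduce the parallel group M4, M5; result (-s - 1)/(3*s^2 - 4*s + 1)
(3) reduce the feedback loop with forward (M1+M2+M3) and return (M4+M5); result (-60*s^5 + 38*s^4 + 12*s^3 + 30*s^2 - 24*s + 4)/(24*s^5 - 34*s^4 - 44*s^3 - 27*s^2 + 2*s + 3)
The result of step 3 is T(s) in lowest terms. Its denominator has leading coefficient 24; dividing the denominator through by 24 makes it monic.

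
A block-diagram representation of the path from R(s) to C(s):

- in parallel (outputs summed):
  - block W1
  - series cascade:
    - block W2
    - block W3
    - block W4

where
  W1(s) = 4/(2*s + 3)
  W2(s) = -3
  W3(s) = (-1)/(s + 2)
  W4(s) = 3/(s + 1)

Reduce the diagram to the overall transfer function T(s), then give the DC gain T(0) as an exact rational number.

The answer is 35/6.

Reasoning:
Step 1. cascade W2, W3, W4, giving 9/(s^2 + 3*s + 2)
Step 2. combine W1, (W2*W3*W4) in parallel, giving (4*s^2 + 30*s + 35)/(2*s^3 + 9*s^2 + 13*s + 6)
That last expression is T(s); at s = 0 only the constant terms survive, so T(0) = 35/6.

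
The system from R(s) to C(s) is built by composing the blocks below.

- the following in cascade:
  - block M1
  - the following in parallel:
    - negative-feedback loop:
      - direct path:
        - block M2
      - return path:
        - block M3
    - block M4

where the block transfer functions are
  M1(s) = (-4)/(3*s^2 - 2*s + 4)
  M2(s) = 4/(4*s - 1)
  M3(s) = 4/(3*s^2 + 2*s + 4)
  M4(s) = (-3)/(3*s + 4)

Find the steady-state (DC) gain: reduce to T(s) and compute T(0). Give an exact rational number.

Step 1: apply the feedback formula to M2, M3: (12*s^2 + 8*s + 16)/(12*s^3 + 5*s^2 + 14*s + 12)
Step 2: parallel reduction of [M2/(1+M2*M3)], M4: (57*s^2 + 38*s + 28)/(36*s^4 + 63*s^3 + 62*s^2 + 92*s + 48)
Step 3: combine M1, ([M2/(1+M2*M3)]+M4) in series: (-228*s^2 - 152*s - 112)/(108*s^6 + 117*s^5 + 204*s^4 + 404*s^3 + 208*s^2 + 272*s + 192)
Step 3 gives the overall T(s). Then T(0) = -112/192 = -7/12.

Answer: -7/12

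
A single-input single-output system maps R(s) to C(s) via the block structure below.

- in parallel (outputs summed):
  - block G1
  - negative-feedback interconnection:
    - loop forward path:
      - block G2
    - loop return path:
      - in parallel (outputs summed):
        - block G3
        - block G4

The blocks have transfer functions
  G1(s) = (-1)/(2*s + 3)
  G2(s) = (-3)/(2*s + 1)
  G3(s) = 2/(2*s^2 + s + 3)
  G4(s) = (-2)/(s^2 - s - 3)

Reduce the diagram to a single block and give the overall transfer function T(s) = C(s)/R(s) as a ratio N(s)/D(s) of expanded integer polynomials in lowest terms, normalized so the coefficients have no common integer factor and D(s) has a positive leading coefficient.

[1] parallel reduction of G3, G4 -> (-2*s^2 - 4*s - 12)/(2*s^4 - s^3 - 4*s^2 - 6*s - 9)
[2] collapse the loop (G2 forward, (G3+G4) return) -> (-6*s^4 + 3*s^3 + 12*s^2 + 18*s + 27)/(4*s^5 - 9*s^3 - 10*s^2 - 12*s + 27)
[3] add G1, [G2/(1+G2*(G3+G4))] (parallel); the result is T(s) itself (integer coefficients, no common factor, positive leading denominator coefficient)

Answer: (-16*s^5 - 12*s^4 + 42*s^3 + 82*s^2 + 120*s + 54)/(8*s^6 + 12*s^5 - 18*s^4 - 47*s^3 - 54*s^2 + 18*s + 81)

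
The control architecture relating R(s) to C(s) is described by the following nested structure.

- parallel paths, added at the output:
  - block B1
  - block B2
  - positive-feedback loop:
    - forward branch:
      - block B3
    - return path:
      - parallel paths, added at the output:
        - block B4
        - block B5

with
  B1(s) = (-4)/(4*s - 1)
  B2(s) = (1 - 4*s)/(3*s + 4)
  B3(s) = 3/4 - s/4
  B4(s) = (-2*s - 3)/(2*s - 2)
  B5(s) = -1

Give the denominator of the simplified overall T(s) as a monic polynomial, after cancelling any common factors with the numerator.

Reducing step by step:

Step 1: parallel reduction of B4, B5 gives (-4*s - 1)/(2*s - 2)
Step 2: reduce the feedback loop with forward B3 and return (B4+B5) gives (2*s^2 - 8*s + 6)/(4*s^2 - 19*s + 5)
Step 3: reduce the parallel group B1, B2, [B3/(1-B3*(B4+B5))] gives (-40*s^4 + 218*s^3 - 112*s^2 + 413*s - 109)/(48*s^4 - 176*s^3 - 203*s^2 + 141*s - 20)
The result of step 3 is T(s) in lowest terms. Its denominator has leading coefficient 48; dividing the denominator through by 48 makes it monic.

Answer: s^4 - 11*s^3/3 - 203*s^2/48 + 47*s/16 - 5/12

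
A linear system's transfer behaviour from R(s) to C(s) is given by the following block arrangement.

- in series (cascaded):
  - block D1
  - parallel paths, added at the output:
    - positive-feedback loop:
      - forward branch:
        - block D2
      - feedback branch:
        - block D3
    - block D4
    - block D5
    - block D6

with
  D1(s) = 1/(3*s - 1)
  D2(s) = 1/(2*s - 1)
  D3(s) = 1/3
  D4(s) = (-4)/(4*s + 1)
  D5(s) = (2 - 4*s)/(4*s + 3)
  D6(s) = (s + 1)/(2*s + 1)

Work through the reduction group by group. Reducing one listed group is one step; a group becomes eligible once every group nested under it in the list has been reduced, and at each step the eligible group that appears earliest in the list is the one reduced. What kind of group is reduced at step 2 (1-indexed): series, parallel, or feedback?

Answer: parallel

Working:
1. close the feedback loop around D2, D3
2. add [D2/(1-D2*D3)], D4, D5, D6 (parallel)
3. multiply D1, ([D2/(1-D2*D3)]+D4+D5+D6) (series)
Step 2 collapses a parallel group.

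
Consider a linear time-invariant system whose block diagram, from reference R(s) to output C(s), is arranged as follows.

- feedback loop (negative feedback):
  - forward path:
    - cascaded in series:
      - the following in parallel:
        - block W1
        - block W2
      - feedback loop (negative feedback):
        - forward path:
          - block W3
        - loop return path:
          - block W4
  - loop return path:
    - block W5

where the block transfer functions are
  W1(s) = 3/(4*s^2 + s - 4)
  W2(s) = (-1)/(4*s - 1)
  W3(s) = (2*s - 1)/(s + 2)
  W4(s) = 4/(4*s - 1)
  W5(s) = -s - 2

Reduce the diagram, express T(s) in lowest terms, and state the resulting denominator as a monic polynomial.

First reduce the diagram to T(s).

Step 1: sum the parallel branches W1, W2: (-4*s^2 + 11*s + 1)/(16*s^3 - 17*s + 4)
Step 2: reduce the feedback loop with forward W3 and return W4: (8*s^2 - 6*s + 1)/(4*s^2 + 15*s - 6)
Step 3: reduce the series chain (W1+W2), [W3/(1+W3*W4)]: (-8*s^3 + 26*s^2 - 9*s - 1)/(16*s^4 + 64*s^3 - 25*s^2 - 66*s + 24)
Step 4: close the feedback loop around ((W1+W2)*[W3/(1+W3*W4)]), W5: (-8*s^3 + 26*s^2 - 9*s - 1)/(24*s^4 + 54*s^3 - 68*s^2 - 47*s + 26)
That last expression is T(s), already simplified. Scaling its denominator by 1/24 (the reciprocal of the leading coefficient) yields the monic denominator.

Answer: s^4 + 9*s^3/4 - 17*s^2/6 - 47*s/24 + 13/12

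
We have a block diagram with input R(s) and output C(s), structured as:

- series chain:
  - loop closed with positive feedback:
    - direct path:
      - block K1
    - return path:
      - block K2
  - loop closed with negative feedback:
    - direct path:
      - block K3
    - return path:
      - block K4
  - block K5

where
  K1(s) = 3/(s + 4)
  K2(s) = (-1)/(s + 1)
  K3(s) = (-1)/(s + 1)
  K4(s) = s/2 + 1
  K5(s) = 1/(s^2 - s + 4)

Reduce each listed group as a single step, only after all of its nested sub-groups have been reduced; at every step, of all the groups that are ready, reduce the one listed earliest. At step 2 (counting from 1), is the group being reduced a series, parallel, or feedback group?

The answer is feedback.

Reasoning:
Step 1 - apply the feedback formula to K1, K2
Step 2 - apply the feedback formula to K3, K4
Step 3 - cascade [K1/(1-K1*K2)], [K3/(1+K3*K4)], K5
So the answer for step 2 is feedback.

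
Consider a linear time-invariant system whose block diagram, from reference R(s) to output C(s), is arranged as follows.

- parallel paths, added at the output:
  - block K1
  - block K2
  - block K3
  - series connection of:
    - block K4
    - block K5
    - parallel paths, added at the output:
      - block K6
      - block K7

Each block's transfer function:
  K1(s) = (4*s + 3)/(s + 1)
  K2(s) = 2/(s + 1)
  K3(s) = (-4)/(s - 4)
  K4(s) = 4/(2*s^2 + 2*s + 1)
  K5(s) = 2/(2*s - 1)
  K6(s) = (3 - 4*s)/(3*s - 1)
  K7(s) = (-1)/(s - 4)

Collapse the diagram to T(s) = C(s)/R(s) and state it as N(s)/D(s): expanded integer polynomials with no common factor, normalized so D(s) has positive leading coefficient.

Answer: (48*s^6 - 172*s^5 - 326*s^4 - 62*s^3 + 193*s^2 + 97*s - 112)/(12*s^6 - 34*s^5 - 56*s^4 - 5*s^3 + 18*s^2 + 9*s - 4)

Working:
(1) reduce the parallel group K6, K7: (-4*s^2 + 16*s - 11)/(3*s^2 - 13*s + 4)
(2) multiply K4, K5, (K6+K7) (series): (-32*s^2 + 128*s - 88)/(12*s^5 - 46*s^4 - 10*s^3 + 5*s^2 + 13*s - 4)
(3) add K1, K2, K3, (K4*K5*(K6+K7)) (parallel) - this is the overall T(s), already in the required normalized form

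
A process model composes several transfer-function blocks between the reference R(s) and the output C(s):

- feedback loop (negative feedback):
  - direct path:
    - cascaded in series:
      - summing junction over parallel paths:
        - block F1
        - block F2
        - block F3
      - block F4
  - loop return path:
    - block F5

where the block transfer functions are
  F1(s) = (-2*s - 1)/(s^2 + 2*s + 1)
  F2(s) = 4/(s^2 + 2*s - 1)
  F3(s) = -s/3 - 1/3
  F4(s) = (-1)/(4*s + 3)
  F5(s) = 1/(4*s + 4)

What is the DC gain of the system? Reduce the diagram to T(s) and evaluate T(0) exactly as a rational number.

Step 1: reduce the parallel group F1, F2, F3 = (-s^5 - 5*s^4 - 14*s^3 - 7*s^2 + 25*s + 16)/(3*s^4 + 12*s^3 + 12*s^2 - 3)
Step 2: multiply (F1+F2+F3), F4 (series) = (s^5 + 5*s^4 + 14*s^3 + 7*s^2 - 25*s - 16)/(12*s^5 + 57*s^4 + 84*s^3 + 36*s^2 - 12*s - 9)
Step 3: collapse the loop (((F1+F2+F3)*F4) forward, F5 return) = (4*s^6 + 24*s^5 + 76*s^4 + 84*s^3 - 72*s^2 - 164*s - 64)/(48*s^6 + 277*s^5 + 569*s^4 + 494*s^3 + 103*s^2 - 109*s - 52)
The step-3 result is T(s). Setting s = 0: T(0) = -64/(-52) = 16/13.

Therefore the answer is 16/13.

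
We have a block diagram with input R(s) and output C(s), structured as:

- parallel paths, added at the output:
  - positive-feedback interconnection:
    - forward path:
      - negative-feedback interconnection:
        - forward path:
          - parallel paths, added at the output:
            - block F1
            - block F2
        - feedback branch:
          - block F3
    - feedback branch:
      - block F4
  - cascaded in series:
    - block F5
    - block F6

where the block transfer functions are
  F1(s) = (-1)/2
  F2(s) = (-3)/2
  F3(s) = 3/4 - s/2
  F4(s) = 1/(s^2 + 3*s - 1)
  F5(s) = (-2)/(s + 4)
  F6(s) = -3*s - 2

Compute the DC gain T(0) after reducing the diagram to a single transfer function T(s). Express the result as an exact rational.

The answer is 9/5.

Reasoning:
Step 1 - sum the parallel branches F1, F2 gives -2
Step 2 - feedback reduction of (F1+F2), F3 gives (-4)/(2*s - 1)
Step 3 - collapse the loop ([(F1+F2)/(1+(F1+F2)*F3)] forward, F4 return) gives (-4*s^2 - 12*s + 4)/(2*s^3 + 5*s^2 - 5*s + 5)
Step 4 - cascade F5, F6 gives (6*s + 4)/(s + 4)
Step 5 - combine [[(F1+F2)/(1+(F1+F2)*F3)]/(1-[(F1+F2)/(1+(F1+F2)*F3)]*F4)], (F5*F6) in parallel gives (12*s^4 + 34*s^3 - 38*s^2 - 34*s + 36)/(2*s^4 + 13*s^3 + 15*s^2 - 15*s + 20)
The step-5 result is T(s). Setting s = 0: T(0) = 36/20 = 9/5.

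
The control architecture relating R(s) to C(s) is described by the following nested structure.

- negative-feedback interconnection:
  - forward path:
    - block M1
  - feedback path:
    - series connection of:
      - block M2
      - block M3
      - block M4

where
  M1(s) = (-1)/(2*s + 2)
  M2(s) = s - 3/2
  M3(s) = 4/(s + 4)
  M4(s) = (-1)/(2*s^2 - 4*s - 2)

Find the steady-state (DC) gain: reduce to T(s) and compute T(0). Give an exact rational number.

Reducing step by step:

Step 1: cascade M2, M3, M4; result (3 - 2*s)/(s^3 + 2*s^2 - 9*s - 4)
Step 2: reduce the feedback loop with forward M1 and return (M2*M3*M4); result (-s^3 - 2*s^2 + 9*s + 4)/(2*s^4 + 6*s^3 - 14*s^2 - 24*s - 11)
Evaluating the step-2 result (the overall T(s)) at s = 0 gives T(0) = 4/(-11) = -4/11.

Answer: -4/11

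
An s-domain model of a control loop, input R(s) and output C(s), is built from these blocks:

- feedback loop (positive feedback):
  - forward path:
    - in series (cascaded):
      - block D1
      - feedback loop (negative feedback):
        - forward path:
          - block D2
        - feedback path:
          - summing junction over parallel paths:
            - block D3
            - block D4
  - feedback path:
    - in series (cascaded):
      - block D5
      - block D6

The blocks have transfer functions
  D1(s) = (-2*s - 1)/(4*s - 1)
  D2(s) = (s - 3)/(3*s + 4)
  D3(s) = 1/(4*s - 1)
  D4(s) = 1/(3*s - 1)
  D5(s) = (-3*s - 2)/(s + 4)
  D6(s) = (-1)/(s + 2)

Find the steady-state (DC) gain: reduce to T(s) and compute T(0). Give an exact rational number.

Answer: -12/43

Working:
[1] add D3, D4 (parallel), giving (7*s - 2)/(12*s^2 - 7*s + 1)
[2] apply the feedback formula to D2, (D3+D4), giving (12*s^3 - 43*s^2 + 22*s - 3)/(36*s^3 + 34*s^2 - 48*s + 10)
[3] cascade D1, [D2/(1+D2*(D3+D4))], giving (-6*s^3 + 17*s^2 + 4*s - 3)/(36*s^3 + 34*s^2 - 48*s + 10)
[4] multiply D5, D6 (series), giving (3*s + 2)/(s^2 + 6*s + 8)
[5] feedback reduction of (D1*[D2/(1+D2*(D3+D4))]), (D5*D6), giving (-6*s^5 - 19*s^4 + 58*s^3 + 157*s^2 + 14*s - 24)/(36*s^5 + 268*s^4 + 405*s^3 - 52*s^2 - 323*s + 86)
Evaluating the step-5 result (the overall T(s)) at s = 0 gives T(0) = -24/86 = -12/43.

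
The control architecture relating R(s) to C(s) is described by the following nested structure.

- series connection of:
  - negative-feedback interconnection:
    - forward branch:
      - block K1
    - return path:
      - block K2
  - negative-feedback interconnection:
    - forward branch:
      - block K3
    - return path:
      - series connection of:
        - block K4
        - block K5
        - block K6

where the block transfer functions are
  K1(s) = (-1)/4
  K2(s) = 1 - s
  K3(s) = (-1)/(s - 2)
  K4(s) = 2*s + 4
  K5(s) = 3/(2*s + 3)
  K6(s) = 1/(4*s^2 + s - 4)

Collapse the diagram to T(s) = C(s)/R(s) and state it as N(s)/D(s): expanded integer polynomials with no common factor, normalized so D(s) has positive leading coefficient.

Step 1 - reduce the feedback loop with forward K1 and return K2 gives (-1)/(s + 3)
Step 2 - reduce the series chain K4, K5, K6 gives (6*s + 12)/(8*s^3 + 14*s^2 - 5*s - 12)
Step 3 - apply the feedback formula to K3, (K4*K5*K6) gives (-8*s^3 - 14*s^2 + 5*s + 12)/(8*s^4 - 2*s^3 - 33*s^2 - 8*s + 12)
Step 4 - multiply [K1/(1+K1*K2)], [K3/(1+K3*(K4*K5*K6))] (series) - this is the overall T(s), already in the required normalized form

Final answer: (8*s^3 + 14*s^2 - 5*s - 12)/(8*s^5 + 22*s^4 - 39*s^3 - 107*s^2 - 12*s + 36)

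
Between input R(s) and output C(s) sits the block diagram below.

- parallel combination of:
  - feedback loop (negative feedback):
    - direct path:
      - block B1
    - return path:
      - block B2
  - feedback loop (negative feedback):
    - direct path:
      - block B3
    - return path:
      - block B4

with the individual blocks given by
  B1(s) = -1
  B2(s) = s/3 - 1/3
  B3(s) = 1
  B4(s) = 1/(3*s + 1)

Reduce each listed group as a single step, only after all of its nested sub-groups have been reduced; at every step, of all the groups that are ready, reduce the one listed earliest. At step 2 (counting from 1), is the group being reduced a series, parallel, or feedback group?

(1) apply the feedback formula to B1, B2
(2) apply the feedback formula to B3, B4
(3) reduce the parallel group [B1/(1+B1*B2)], [B3/(1+B3*B4)]
The group at step 2 is a feedback group.

Hence the answer: feedback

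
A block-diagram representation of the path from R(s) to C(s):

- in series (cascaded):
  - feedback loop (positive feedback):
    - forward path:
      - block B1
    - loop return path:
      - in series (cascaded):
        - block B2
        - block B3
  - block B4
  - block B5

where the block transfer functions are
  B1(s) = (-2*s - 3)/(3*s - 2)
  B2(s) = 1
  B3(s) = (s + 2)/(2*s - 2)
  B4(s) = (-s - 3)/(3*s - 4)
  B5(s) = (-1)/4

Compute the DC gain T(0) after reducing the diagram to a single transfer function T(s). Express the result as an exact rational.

Answer: -9/80

Working:
1. combine B2, B3 in series -> (s + 2)/(2*s - 2)
2. collapse the loop (B1 forward, (B2*B3) return) -> (-4*s^2 - 2*s + 6)/(8*s^2 - 3*s + 10)
3. reduce the series chain [B1/(1-B1*(B2*B3))], B4, B5 -> (-2*s^3 - 7*s^2 + 9)/(48*s^3 - 82*s^2 + 84*s - 80)
Evaluating the step-3 result (the overall T(s)) at s = 0 gives T(0) = 9/(-80) = -9/80.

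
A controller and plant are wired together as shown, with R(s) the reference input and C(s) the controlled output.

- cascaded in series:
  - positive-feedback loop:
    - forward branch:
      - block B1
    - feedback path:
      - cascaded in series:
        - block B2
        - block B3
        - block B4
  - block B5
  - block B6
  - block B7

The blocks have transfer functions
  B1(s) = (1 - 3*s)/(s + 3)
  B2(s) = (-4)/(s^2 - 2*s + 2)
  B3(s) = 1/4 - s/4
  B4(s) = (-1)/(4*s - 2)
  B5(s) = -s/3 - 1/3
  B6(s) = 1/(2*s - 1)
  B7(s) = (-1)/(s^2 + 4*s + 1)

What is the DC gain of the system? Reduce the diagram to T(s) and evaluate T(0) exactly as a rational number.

[1] multiply B2, B3, B4 (series), giving (1 - s)/(4*s^3 - 10*s^2 + 12*s - 4)
[2] feedback reduction of B1, (B2*B3*B4), giving (-12*s^4 + 34*s^3 - 46*s^2 + 24*s - 4)/(4*s^4 + 2*s^3 - 21*s^2 + 36*s - 13)
[3] cascade [B1/(1-B1*(B2*B3*B4))], B5, B6, B7, giving (-6*s^4 + 8*s^3 - 2*s^2 - 12*s + 4)/(12*s^6 + 54*s^5 - 27*s^4 - 138*s^3 + 330*s^2 - 48*s - 39)
The step-3 result is T(s). Setting s = 0: T(0) = 4/(-39) = -4/39.

Final answer: -4/39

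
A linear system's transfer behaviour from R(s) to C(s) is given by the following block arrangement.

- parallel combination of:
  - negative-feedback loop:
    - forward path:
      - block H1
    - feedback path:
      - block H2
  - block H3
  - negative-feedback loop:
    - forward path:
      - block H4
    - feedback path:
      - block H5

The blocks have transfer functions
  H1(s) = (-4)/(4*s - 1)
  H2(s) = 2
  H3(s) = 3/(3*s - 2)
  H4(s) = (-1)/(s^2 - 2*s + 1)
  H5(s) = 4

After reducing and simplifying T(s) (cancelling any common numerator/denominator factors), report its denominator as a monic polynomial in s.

The answer is s^4 - 59*s^3/12 + 13*s^2/3 + 23*s/4 - 9/2.

Reasoning:
Step 1: apply the feedback formula to H1, H2 -> (-4)/(4*s - 9)
Step 2: close the feedback loop around H4, H5 -> (-1)/(s^2 - 2*s - 3)
Step 3: combine [H1/(1+H1*H2)], H3, [H4/(1+H4*H5)] in parallel -> (-31*s^2 + 73*s + 39)/(12*s^4 - 59*s^3 + 52*s^2 + 69*s - 54)
Step 3 gives the fully reduced T(s), with no common factor left to cancel. The denominator's leading coefficient is 12, so divide each of its coefficients by 12 to get the monic form.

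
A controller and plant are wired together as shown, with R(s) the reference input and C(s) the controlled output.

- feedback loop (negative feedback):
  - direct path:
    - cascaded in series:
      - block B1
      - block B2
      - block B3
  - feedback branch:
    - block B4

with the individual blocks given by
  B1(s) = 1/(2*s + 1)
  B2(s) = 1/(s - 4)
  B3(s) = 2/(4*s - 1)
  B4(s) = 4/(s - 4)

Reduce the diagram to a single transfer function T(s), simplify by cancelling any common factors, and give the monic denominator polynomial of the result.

[1] reduce the series chain B1, B2, B3, giving 2/(8*s^3 - 30*s^2 - 9*s + 4)
[2] collapse the loop ((B1*B2*B3) forward, B4 return), giving (2*s - 8)/(8*s^4 - 62*s^3 + 111*s^2 + 40*s - 8)
Step 2 gives the fully reduced T(s), with no common factor left to cancel. The denominator's leading coefficient is 8, so divide each of its coefficients by 8 to get the monic form.

Hence the answer: s^4 - 31*s^3/4 + 111*s^2/8 + 5*s - 1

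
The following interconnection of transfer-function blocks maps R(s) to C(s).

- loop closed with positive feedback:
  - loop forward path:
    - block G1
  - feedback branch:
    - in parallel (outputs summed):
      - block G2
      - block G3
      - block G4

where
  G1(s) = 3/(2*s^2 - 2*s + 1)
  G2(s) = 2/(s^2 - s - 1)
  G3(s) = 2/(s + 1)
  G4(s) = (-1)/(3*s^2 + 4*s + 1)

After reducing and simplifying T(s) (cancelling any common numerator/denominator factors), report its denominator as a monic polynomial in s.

1. parallel reduction of G2, G3, G4, giving (6*s^3 + s^2 + s + 1)/(3*s^4 + s^3 - 6*s^2 - 5*s - 1)
2. collapse the loop (G1 forward, (G2+G3+G4) return), giving (9*s^4 + 3*s^3 - 18*s^2 - 15*s - 3)/(6*s^6 - 4*s^5 - 11*s^4 - 15*s^3 - s^2 - 6*s - 4)
Step 2 gives the fully reduced T(s), with no common factor left to cancel. The denominator's leading coefficient is 6, so divide each of its coefficients by 6 to get the monic form.

Final answer: s^6 - 2*s^5/3 - 11*s^4/6 - 5*s^3/2 - s^2/6 - s - 2/3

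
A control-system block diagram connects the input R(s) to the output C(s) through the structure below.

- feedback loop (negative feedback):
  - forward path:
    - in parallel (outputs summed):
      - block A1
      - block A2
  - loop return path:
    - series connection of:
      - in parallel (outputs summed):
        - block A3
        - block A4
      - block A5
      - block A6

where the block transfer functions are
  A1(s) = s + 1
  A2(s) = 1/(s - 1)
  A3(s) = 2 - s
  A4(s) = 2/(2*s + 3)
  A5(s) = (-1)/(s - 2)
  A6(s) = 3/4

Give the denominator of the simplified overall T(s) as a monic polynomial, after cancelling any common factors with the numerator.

First reduce the diagram to T(s).

1. sum the parallel branches A1, A2, giving s^2/(s - 1)
2. parallel reduction of A3, A4, giving (-2*s^2 + s + 8)/(2*s + 3)
3. series reduction of (A3+A4), A5, A6, giving (6*s^2 - 3*s - 24)/(8*s^2 - 4*s - 24)
4. reduce the feedback loop with forward (A1+A2) and return ((A3+A4)*A5*A6), giving (8*s^4 - 4*s^3 - 24*s^2)/(6*s^4 + 5*s^3 - 36*s^2 - 20*s + 24)
Step 4 gives the fully reduced T(s), with no common factor left to cancel. The denominator's leading coefficient is 6, so divide each of its coefficients by 6 to get the monic form.

Answer: s^4 + 5*s^3/6 - 6*s^2 - 10*s/3 + 4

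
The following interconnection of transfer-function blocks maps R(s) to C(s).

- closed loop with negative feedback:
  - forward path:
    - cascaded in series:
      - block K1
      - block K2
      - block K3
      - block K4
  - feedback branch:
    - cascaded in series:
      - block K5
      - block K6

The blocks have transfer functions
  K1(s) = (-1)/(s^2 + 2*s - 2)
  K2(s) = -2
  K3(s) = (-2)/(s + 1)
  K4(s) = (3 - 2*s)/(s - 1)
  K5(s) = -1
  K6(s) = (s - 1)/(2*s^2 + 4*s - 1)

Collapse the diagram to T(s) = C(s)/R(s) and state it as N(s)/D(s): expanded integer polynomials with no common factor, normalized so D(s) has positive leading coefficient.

Reducing step by step:

[1] reduce the series chain K1, K2, K3, K4; result (8*s - 12)/(s^4 + 2*s^3 - 3*s^2 - 2*s + 2)
[2] series reduction of K5, K6; result (1 - s)/(2*s^2 + 4*s - 1)
[3] feedback reduction of (K1*K2*K3*K4), (K5*K6); the result is T(s) itself (integer coefficients, no common factor, positive leading denominator coefficient)

Answer: (16*s^3 + 8*s^2 - 56*s + 12)/(2*s^6 + 8*s^5 + s^4 - 18*s^3 - 9*s^2 + 30*s - 14)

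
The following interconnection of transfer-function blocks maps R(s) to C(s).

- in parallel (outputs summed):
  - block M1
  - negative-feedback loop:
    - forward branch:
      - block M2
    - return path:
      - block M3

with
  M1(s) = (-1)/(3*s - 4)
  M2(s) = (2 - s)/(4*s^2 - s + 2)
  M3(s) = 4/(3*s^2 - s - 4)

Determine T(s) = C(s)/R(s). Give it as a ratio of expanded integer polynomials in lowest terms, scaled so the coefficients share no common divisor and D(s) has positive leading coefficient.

The answer is (-21*s^4 + 40*s^3 - 13*s^2 - 30*s + 32)/(36*s^5 - 69*s^4 + s^3 + 30*s^2 + 8*s).

Reasoning:
(1) collapse the loop (M2 forward, M3 return) = (-3*s^3 + 7*s^2 + 2*s - 8)/(12*s^4 - 7*s^3 - 9*s^2 - 2*s)
(2) sum the parallel branches M1, [M2/(1+M2*M3)], which is the overall transfer function T(s) = C(s)/R(s) in lowest terms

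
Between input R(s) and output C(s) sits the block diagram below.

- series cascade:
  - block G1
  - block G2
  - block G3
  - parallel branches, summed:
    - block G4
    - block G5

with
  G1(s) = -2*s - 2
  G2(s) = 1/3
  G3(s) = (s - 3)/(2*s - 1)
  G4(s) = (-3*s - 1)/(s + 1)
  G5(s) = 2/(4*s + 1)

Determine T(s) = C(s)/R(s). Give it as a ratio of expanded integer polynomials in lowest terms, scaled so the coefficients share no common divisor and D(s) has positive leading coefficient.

Step 1: sum the parallel branches G4, G5; result (-12*s^2 - 5*s + 1)/(4*s^2 + 5*s + 1)
Step 2: combine G1, G2, G3, (G4+G5) in series; the result is T(s) itself (integer coefficients, no common factor, positive leading denominator coefficient)

Therefore the answer is (24*s^3 - 62*s^2 - 32*s + 6)/(24*s^2 - 6*s - 3).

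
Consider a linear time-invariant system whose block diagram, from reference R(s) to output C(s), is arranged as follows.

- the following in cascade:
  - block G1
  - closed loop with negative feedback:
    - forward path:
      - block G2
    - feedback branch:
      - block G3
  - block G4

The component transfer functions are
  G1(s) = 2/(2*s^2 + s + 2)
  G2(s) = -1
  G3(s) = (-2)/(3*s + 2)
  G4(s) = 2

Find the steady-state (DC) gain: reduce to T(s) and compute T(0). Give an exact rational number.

[1] reduce the feedback loop with forward G2 and return G3: (-3*s - 2)/(3*s + 4)
[2] reduce the series chain G1, [G2/(1+G2*G3)], G4: (-12*s - 8)/(6*s^3 + 11*s^2 + 10*s + 8)
Evaluating the step-2 result (the overall T(s)) at s = 0 gives T(0) = -8/8 = -1.

Answer: -1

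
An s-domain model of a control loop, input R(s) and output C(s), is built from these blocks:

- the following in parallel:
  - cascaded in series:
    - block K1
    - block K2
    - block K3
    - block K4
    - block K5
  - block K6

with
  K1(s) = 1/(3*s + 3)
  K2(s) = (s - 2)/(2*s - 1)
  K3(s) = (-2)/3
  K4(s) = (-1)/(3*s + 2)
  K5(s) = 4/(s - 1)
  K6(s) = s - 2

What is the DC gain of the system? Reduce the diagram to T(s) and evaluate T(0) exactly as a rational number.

First reduce the diagram to T(s).

Step 1: reduce the series chain K1, K2, K3, K4, K5 -> (8*s - 16)/(54*s^4 + 9*s^3 - 72*s^2 - 9*s + 18)
Step 2: combine (K1*K2*K3*K4*K5), K6 in parallel -> (54*s^5 - 99*s^4 - 90*s^3 + 135*s^2 + 44*s - 52)/(54*s^4 + 9*s^3 - 72*s^2 - 9*s + 18)
That last expression is T(s); at s = 0 only the constant terms survive, so T(0) = -52/18 = -26/9.

Answer: -26/9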